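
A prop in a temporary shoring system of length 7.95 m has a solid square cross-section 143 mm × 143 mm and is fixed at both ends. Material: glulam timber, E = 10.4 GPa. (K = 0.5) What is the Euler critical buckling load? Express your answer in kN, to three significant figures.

I = a⁴/12 = 143⁴/12 = 3.485×10^7 mm⁴
I = 3.485×10^7 mm⁴ = 3.485×10^-5 m⁴
Effective length L_e = K·L = 0.5 × 7.95 = 3.975 m
P_cr = π²EI / L_e² = π² × 10.4×10⁹ × 3.485×10^-5 / 3.975² = 2.264×10^5 N

P_cr ≈ 226 kN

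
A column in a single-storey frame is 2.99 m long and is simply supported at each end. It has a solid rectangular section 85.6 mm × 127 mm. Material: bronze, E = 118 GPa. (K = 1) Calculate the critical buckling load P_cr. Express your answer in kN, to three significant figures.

Buckling occurs about the weak axis: I_min = h·b³/12 with b = 85.6 mm (the shorter side).
I_min = 127×85.6³/12 = 6.638×10^6 mm⁴
I = 6.638×10^6 mm⁴ = 6.638×10^-6 m⁴
Effective length L_e = K·L = 1 × 2.99 = 2.990 m
P_cr = π²EI / L_e² = π² × 118×10⁹ × 6.638×10^-6 / 2.990² = 8.647×10^5 N

P_cr ≈ 865 kN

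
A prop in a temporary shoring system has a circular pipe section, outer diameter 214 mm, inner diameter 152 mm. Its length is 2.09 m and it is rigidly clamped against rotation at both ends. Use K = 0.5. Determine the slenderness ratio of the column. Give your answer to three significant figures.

d_o = 214 mm, d_i = 152 mm
I = π(d_o⁴ − d_i⁴)/64 = π(214⁴ − 152.0⁴)/64 = 7.675×10^7 mm⁴
A = 1.782×10^4 mm²;  r_min = √(I/A) = √(7.675×10^7/1.782×10^4) = 65.62 mm
L_e = K·L = 0.5 × 2.09 m = 1.045 m = 1045.0 mm
λ = L_e / r_min = 1045.0 / 65.62 = 15.9

λ ≈ 15.9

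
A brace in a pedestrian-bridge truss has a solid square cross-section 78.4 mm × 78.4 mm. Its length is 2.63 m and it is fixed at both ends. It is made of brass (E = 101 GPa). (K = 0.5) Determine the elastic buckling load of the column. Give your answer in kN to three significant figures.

I = a⁴/12 = 78.4⁴/12 = 3.148×10^6 mm⁴
I = 3.148×10^6 mm⁴ = 3.148×10^-6 m⁴
Effective length L_e = K·L = 0.5 × 2.63 = 1.315 m
P_cr = π²EI / L_e² = π² × 101×10⁹ × 3.148×10^-6 / 1.315² = 1.815×10^6 N

P_cr ≈ 1810 kN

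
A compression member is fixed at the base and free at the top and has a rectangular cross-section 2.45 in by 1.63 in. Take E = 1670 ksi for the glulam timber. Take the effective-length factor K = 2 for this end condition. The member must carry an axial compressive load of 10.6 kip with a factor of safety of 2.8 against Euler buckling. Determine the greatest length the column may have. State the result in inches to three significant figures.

L_max ≈ 11.1 in

Buckling occurs about the weak axis: I_min = h·b³/12 with b = 1.63 in (the shorter side).
I_min = 2.45×1.63³/12 = 0.8842 in⁴
Required critical load P_cr = n·P = 2.8 × 10.6 = 29.68 kip = 2.968×10^4 lb
From P_cr = π²EI/(K·L)²:  L = (1/K)·√(π²EI/P_cr) = (1/2)·√(π²×1.67×10^6×0.8842/2.968×10^4)
L = 11.1 in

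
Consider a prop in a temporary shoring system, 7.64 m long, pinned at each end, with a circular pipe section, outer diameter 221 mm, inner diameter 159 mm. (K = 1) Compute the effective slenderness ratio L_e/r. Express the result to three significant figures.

d_o = 221 mm, d_i = 159 mm
I = π(d_o⁴ − d_i⁴)/64 = π(221⁴ − 159.0⁴)/64 = 8.572×10^7 mm⁴
A = 1.850×10^4 mm²;  r_min = √(I/A) = √(8.572×10^7/1.850×10^4) = 68.06 mm
L_e = K·L = 1 × 7.64 m = 7.640 m = 7640.0 mm
λ = L_e / r_min = 7640.0 / 68.06 = 112

λ ≈ 112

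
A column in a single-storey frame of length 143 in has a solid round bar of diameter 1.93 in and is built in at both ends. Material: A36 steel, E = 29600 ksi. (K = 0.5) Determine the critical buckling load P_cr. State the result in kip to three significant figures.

P_cr ≈ 38.9 kip

I = πd⁴/64 = π×1.93⁴/64 = 0.6811 in⁴
Effective length L_e = K·L = 0.5 × 143 = 71.50 in
P_cr = π²EI / L_e² = π² × 29600×10³ × 0.6811 / 71.50² = 3.892×10^4 lb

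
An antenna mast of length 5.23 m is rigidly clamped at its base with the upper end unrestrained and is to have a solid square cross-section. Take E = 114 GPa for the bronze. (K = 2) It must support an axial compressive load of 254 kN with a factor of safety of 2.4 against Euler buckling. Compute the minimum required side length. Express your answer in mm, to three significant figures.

Required P_cr = n·P = 2.4 × 254 = 609.6 kN
L_e = K·L = 2 × 5.23 = 10.46 m
Required I = P_cr·L_e²/(π²E) = 6.096×10^5 × 10.46² / (π² × 1.14×10^11) = 5.928×10^-5 m⁴
I_req = 5.928×10^7 mm⁴
Solid square: I = a⁴/12  ⇒  a = (12I)^(1/4) = (12×5.928×10^7)^(1/4) = 163 mm

a ≈ 163 mm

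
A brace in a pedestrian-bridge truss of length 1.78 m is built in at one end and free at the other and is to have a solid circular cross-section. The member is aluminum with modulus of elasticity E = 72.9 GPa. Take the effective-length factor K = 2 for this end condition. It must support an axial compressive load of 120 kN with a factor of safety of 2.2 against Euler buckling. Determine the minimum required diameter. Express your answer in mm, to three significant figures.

Required P_cr = n·P = 2.2 × 120 = 264.0 kN
L_e = K·L = 2 × 1.78 = 3.560 m
Required I = P_cr·L_e²/(π²E) = 2.640×10^5 × 3.560² / (π² × 7.29×10^10) = 4.650×10^-6 m⁴
I_req = 4.650×10^6 mm⁴
Solid circle: I = πd⁴/64  ⇒  d = (64I/π)^(1/4) = (64×4.650×10^6/π)^(1/4) = 98.7 mm

d ≈ 98.7 mm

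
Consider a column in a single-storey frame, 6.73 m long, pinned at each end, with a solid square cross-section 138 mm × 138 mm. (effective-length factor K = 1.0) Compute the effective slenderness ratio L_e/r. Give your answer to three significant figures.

For a square r = a/√12 = 138/√12 = 39.84 mm
L_e = K·L = 1 × 6.73 m = 6.730 m = 6730.0 mm
λ = L_e / r_min = 6730.0 / 39.84 = 169

λ ≈ 169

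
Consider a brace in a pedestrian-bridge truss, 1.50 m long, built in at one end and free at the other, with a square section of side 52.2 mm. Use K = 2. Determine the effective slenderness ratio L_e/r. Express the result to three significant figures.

λ ≈ 199

For a square r = a/√12 = 52.2/√12 = 15.07 mm
L_e = K·L = 2 × 1.50 m = 3.000 m = 3000.0 mm
λ = L_e / r_min = 3000.0 / 15.07 = 199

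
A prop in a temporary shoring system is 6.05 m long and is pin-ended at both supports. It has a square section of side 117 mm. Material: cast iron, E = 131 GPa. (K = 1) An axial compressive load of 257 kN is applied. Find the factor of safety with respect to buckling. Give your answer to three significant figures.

I = a⁴/12 = 117⁴/12 = 1.562×10^7 mm⁴
I = 1.562×10^7 mm⁴ = 1.562×10^-5 m⁴
Effective length L_e = K·L = 1 × 6.05 = 6.050 m
P_cr = π²EI / L_e² = π² × 131×10⁹ × 1.562×10^-5 / 6.050² = 5.516×10^5 N
Factor of safety n = P_cr / P = 551.60 / 257 = 2.15

n ≈ 2.15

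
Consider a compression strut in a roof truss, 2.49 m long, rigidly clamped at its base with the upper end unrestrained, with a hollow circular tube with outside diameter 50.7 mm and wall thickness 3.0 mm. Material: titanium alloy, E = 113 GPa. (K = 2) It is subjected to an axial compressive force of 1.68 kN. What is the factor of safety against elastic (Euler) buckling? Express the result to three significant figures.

Inner diameter d_i = 50.7 − 2×3.0 = 44.70 mm
I = π(d_o⁴ − d_i⁴)/64 = π(50.7⁴ − 44.70⁴)/64 = 1.284×10^5 mm⁴
I = 1.284×10^5 mm⁴ = 1.284×10^-7 m⁴
Effective length L_e = K·L = 2 × 2.49 = 4.980 m
P_cr = π²EI / L_e² = π² × 113×10⁹ × 1.284×10^-7 / 4.980² = 5.773×10^3 N
Factor of safety n = P_cr / P = 5.7726 / 1.68 = 3.44

n ≈ 3.44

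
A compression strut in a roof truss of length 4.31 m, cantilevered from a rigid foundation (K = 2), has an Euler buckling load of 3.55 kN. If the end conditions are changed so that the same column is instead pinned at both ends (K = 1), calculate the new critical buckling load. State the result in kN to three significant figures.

P_cr ≈ 14.2 kN

P_cr ∝ 1/K², so P_cr,new = P_cr,old × (K_old/K_new)² = 3.55 × (2/1)²
= 3.55 × 4.000 = 14.2 kN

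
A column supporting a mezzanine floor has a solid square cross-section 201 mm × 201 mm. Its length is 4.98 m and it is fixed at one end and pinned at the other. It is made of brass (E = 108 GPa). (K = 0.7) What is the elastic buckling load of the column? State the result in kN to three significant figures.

P_cr ≈ 11900 kN

I = a⁴/12 = 201⁴/12 = 1.360×10^8 mm⁴
I = 1.360×10^8 mm⁴ = 1.360×10^-4 m⁴
Effective length L_e = K·L = 0.7 × 4.98 = 3.486 m
P_cr = π²EI / L_e² = π² × 108×10⁹ × 1.360×10^-4 / 3.486² = 1.193×10^7 N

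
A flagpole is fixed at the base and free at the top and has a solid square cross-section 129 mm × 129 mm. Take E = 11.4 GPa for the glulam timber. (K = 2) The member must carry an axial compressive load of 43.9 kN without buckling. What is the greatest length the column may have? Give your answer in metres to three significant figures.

L_max ≈ 3.85 m

I = a⁴/12 = 129⁴/12 = 2.308×10^7 mm⁴
I = 2.308×10^-5 m⁴
At the buckling limit P_cr = P = 4.390×10^4 N
From P_cr = π²EI/(K·L)²:  L = (1/K)·√(π²EI/P_cr) = (1/2)·√(π²×1.14×10^10×2.308×10^-5/4.390×10^4)
L = 3.85 m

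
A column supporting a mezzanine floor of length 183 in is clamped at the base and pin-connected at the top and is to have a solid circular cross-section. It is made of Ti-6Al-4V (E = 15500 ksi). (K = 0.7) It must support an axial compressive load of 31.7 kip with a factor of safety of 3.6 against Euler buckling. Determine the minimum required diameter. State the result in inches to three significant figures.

Required P_cr = n·P = 3.6 × 31.7 = 114.1 kip
L_e = K·L = 0.7 × 183 = 128.1 in
Required I = P_cr·L_e²/(π²E) = 1.141×10^5 × 128.1² / (π² × 1.55×10^7) = 12.24 in⁴
Solid circle: I = πd⁴/64  ⇒  d = (64I/π)^(1/4) = (64×12.24/π)^(1/4) = 3.97 in

d ≈ 3.97 in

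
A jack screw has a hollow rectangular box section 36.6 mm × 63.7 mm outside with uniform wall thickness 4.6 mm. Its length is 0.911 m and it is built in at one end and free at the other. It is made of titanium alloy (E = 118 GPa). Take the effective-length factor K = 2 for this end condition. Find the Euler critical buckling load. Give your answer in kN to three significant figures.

P_cr ≈ 58.5 kN

Inner dimensions: h_i = 63.7 − 2×4.6 = 54.50 mm, b_i = 36.6 − 2×4.6 = 27.40 mm
Weak-axis I_min = (h_o·b_o³ − h_i·b_i³)/12 with b_o = 36.6, b_i = 27.40 mm (shorter outer/inner sides).
I_min = (63.7×36.6³ − 54.50×27.40³)/12 = 1.668×10^5 mm⁴
I = 1.668×10^5 mm⁴ = 1.668×10^-7 m⁴
Effective length L_e = K·L = 2 × 0.911 = 1.822 m
P_cr = π²EI / L_e² = π² × 118×10⁹ × 1.668×10^-7 / 1.822² = 5.853×10^4 N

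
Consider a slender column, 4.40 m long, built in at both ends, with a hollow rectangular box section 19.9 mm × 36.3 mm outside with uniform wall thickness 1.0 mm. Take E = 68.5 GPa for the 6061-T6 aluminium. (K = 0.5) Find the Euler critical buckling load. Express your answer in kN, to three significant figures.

P_cr ≈ 1.04 kN

Inner dimensions: h_i = 36.3 − 2×1.0 = 34.30 mm, b_i = 19.9 − 2×1.0 = 17.90 mm
Weak-axis I_min = (h_o·b_o³ − h_i·b_i³)/12 with b_o = 19.9, b_i = 17.90 mm (shorter outer/inner sides).
I_min = (36.3×19.9³ − 34.30×17.90³)/12 = 7.445×10^3 mm⁴
I = 7.445×10^3 mm⁴ = 7.445×10^-9 m⁴
Effective length L_e = K·L = 0.5 × 4.40 = 2.200 m
P_cr = π²EI / L_e² = π² × 68.5×10⁹ × 7.445×10^-9 / 2.200² = 1.040×10^3 N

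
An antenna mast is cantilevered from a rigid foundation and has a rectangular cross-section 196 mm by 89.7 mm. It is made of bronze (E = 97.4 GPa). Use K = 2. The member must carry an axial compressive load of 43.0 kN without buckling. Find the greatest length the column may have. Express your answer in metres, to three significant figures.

L_max ≈ 8.12 m

Buckling occurs about the weak axis: I_min = h·b³/12 with b = 89.7 mm (the shorter side).
I_min = 196×89.7³/12 = 1.179×10^7 mm⁴
I = 1.179×10^-5 m⁴
At the buckling limit P_cr = P = 4.300×10^4 N
From P_cr = π²EI/(K·L)²:  L = (1/K)·√(π²EI/P_cr) = (1/2)·√(π²×9.74×10^10×1.179×10^-5/4.300×10^4)
L = 8.12 m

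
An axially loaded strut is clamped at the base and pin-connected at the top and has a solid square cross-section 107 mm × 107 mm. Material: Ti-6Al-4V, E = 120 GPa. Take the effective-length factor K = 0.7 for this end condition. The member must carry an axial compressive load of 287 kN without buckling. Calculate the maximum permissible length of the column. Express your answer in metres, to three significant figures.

I = a⁴/12 = 107⁴/12 = 1.092×10^7 mm⁴
I = 1.092×10^-5 m⁴
At the buckling limit P_cr = P = 2.870×10^5 N
From P_cr = π²EI/(K·L)²:  L = (1/K)·√(π²EI/P_cr) = (1/0.7)·√(π²×1.20×10^11×1.092×10^-5/2.870×10^5)
L = 9.59 m

L_max ≈ 9.59 m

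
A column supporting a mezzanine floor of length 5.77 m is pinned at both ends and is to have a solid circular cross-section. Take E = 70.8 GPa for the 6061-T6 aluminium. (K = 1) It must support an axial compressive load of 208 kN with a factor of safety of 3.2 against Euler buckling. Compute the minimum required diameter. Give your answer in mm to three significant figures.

d ≈ 159 mm

Required P_cr = n·P = 3.2 × 208 = 665.6 kN
L_e = K·L = 1 × 5.77 = 5.770 m
Required I = P_cr·L_e²/(π²E) = 6.656×10^5 × 5.770² / (π² × 7.08×10^10) = 3.171×10^-5 m⁴
I_req = 3.171×10^7 mm⁴
Solid circle: I = πd⁴/64  ⇒  d = (64I/π)^(1/4) = (64×3.171×10^7/π)^(1/4) = 159 mm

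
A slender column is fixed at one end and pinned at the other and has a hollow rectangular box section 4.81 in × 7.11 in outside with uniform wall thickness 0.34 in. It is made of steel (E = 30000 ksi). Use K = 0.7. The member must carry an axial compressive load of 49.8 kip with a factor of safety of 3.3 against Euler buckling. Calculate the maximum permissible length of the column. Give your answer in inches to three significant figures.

L_max ≈ 322 in

Inner dimensions: h_i = 7.11 − 2×0.34 = 6.430 in, b_i = 4.81 − 2×0.34 = 4.130 in
Weak-axis I_min = (h_o·b_o³ − h_i·b_i³)/12 with b_o = 4.81, b_i = 4.130 in (shorter outer/inner sides).
I_min = (7.11×4.81³ − 6.430×4.130³)/12 = 28.19 in⁴
Required critical load P_cr = n·P = 3.3 × 49.8 = 164.3 kip = 1.643×10^5 lb
From P_cr = π²EI/(K·L)²:  L = (1/K)·√(π²EI/P_cr) = (1/0.7)·√(π²×3.00×10^7×28.19/1.643×10^5)
L = 322 in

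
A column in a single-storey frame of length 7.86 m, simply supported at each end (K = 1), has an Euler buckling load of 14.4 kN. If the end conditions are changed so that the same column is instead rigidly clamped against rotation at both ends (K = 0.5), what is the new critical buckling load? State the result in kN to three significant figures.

P_cr ≈ 57.6 kN

P_cr ∝ 1/K², so P_cr,new = P_cr,old × (K_old/K_new)² = 14.4 × (1/0.5)²
= 14.4 × 4.000 = 57.6 kN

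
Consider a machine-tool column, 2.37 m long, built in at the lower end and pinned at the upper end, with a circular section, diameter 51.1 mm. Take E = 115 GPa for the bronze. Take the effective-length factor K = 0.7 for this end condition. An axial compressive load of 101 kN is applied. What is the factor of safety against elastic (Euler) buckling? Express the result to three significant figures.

I = πd⁴/64 = π×51.1⁴/64 = 3.347×10^5 mm⁴
I = 3.347×10^5 mm⁴ = 3.347×10^-7 m⁴
Effective length L_e = K·L = 0.7 × 2.37 = 1.659 m
P_cr = π²EI / L_e² = π² × 115×10⁹ × 3.347×10^-7 / 1.659² = 1.380×10^5 N
Factor of safety n = P_cr / P = 138.03 / 101 = 1.37

n ≈ 1.37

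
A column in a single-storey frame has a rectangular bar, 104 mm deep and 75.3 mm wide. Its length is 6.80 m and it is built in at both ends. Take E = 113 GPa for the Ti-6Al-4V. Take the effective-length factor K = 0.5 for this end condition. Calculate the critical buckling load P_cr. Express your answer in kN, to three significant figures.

P_cr ≈ 357 kN

Buckling occurs about the weak axis: I_min = h·b³/12 with b = 75.3 mm (the shorter side).
I_min = 104×75.3³/12 = 3.700×10^6 mm⁴
I = 3.700×10^6 mm⁴ = 3.700×10^-6 m⁴
Effective length L_e = K·L = 0.5 × 6.80 = 3.400 m
P_cr = π²EI / L_e² = π² × 113×10⁹ × 3.700×10^-6 / 3.400² = 3.570×10^5 N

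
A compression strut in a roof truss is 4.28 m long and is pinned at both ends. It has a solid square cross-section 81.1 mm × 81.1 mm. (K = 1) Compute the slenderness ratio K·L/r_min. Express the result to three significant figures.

λ ≈ 183

I = a⁴/12 = 81.1⁴/12 = 3.605×10^6 mm⁴
A = 6.577×10^3 mm²;  r_min = √(I/A) = √(3.605×10^6/6.577×10^3) = 23.41 mm
L_e = K·L = 1 × 4.28 m = 4.280 m = 4280.0 mm
λ = L_e / r_min = 4280.0 / 23.41 = 183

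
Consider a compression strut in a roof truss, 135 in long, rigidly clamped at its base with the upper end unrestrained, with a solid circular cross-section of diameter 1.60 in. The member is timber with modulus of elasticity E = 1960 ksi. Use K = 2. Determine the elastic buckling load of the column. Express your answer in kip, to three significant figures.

I = πd⁴/64 = π×1.60⁴/64 = 0.3217 in⁴
Effective length L_e = K·L = 2 × 135 = 270.0 in
P_cr = π²EI / L_e² = π² × 1960×10³ × 0.3217 / 270.0² = 85.36 lb

P_cr ≈ 0.0854 kip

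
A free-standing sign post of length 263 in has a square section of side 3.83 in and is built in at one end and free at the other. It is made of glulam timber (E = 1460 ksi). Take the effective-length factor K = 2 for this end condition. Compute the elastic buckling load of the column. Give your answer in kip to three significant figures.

I = a⁴/12 = 3.83⁴/12 = 17.93 in⁴
Effective length L_e = K·L = 2 × 263 = 526.0 in
P_cr = π²EI / L_e² = π² × 1460×10³ × 17.93 / 526.0² = 933.9 lb

P_cr ≈ 0.934 kip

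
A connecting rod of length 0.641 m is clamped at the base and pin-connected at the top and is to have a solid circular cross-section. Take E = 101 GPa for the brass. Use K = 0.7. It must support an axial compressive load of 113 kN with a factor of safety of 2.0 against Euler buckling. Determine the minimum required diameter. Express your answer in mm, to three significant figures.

Required P_cr = n·P = 2.0 × 113 = 226.0 kN
L_e = K·L = 0.7 × 0.641 = 0.4487 m
Required I = P_cr·L_e²/(π²E) = 2.260×10^5 × 0.4487² / (π² × 1.01×10^11) = 4.565×10^-8 m⁴
I_req = 4.565×10^4 mm⁴
Solid circle: I = πd⁴/64  ⇒  d = (64I/π)^(1/4) = (64×4.565×10^4/π)^(1/4) = 31.1 mm

d ≈ 31.1 mm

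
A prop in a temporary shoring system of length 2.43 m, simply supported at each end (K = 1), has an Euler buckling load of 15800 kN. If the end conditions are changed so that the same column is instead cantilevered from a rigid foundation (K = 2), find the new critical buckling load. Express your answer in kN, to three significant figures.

P_cr ∝ 1/K², so P_cr,new = P_cr,old × (K_old/K_new)² = 15800 × (1/2)²
= 15800 × 0.2500 = 3950 kN

P_cr ≈ 3950 kN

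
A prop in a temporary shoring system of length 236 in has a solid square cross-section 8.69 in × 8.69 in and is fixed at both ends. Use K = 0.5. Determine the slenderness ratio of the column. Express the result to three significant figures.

λ ≈ 47.0

I = a⁴/12 = 8.69⁴/12 = 475.2 in⁴
A = 75.52 in²;  r_min = √(I/A) = √(475.2/75.52) = 2.509 in
L_e = K·L = 0.5 × 236 = 118.0 in
λ = L_e / r_min = 118.00 / 2.509 = 47.0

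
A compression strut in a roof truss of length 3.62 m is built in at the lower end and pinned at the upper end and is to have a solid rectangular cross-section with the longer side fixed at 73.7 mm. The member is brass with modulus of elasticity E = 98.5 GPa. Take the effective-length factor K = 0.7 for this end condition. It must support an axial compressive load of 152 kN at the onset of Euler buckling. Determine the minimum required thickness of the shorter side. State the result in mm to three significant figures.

b ≈ 54.7 mm

L_e = K·L = 0.7 × 3.62 = 2.534 m
Required I = P_cr·L_e²/(π²E) = 1.520×10^5 × 2.534² / (π² × 9.85×10^10) = 1.004×10^-6 m⁴
I_req = 1.004×10^6 mm⁴
Rectangle, weak axis: I_min = h·b³/12 with h = 73.7 mm fixed  ⇒  b = (12I/h)^(1/3) = 54.7 mm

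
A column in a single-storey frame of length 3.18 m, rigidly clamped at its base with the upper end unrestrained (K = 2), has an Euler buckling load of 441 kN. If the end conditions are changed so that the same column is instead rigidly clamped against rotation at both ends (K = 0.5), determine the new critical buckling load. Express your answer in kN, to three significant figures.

P_cr ≈ 7060 kN

P_cr ∝ 1/K², so P_cr,new = P_cr,old × (K_old/K_new)² = 441 × (2/0.5)²
= 441 × 16.00 = 7060 kN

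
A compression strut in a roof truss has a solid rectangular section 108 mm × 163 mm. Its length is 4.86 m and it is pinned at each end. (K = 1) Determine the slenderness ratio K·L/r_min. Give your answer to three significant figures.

λ ≈ 156

For a rectangle r_min = b/√12 = 108/√12 = 31.18 mm
L_e = K·L = 1 × 4.86 m = 4.860 m = 4860.0 mm
λ = L_e / r_min = 4860.0 / 31.18 = 156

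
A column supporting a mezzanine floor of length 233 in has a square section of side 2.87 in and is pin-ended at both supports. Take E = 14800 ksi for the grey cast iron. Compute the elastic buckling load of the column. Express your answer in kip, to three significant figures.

I = a⁴/12 = 2.87⁴/12 = 5.654 in⁴
Effective length L_e = K·L = 1 × 233 = 233.0 in
P_cr = π²EI / L_e² = π² × 14800×10³ × 5.654 / 233.0² = 1.521×10^4 lb

P_cr ≈ 15.2 kip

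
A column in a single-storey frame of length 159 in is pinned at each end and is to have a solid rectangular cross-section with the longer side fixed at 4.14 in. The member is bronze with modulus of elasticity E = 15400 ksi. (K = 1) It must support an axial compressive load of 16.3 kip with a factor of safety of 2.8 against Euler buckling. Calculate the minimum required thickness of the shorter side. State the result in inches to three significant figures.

b ≈ 2.80 in

Required P_cr = n·P = 2.8 × 16.3 = 45.64 kip
L_e = K·L = 1 × 159 = 159.0 in
Required I = P_cr·L_e²/(π²E) = 4.564×10^4 × 159.0² / (π² × 1.54×10^7) = 7.591 in⁴
Rectangle, weak axis: I_min = h·b³/12 with h = 4.14 in fixed  ⇒  b = (12I/h)^(1/3) = 2.80 in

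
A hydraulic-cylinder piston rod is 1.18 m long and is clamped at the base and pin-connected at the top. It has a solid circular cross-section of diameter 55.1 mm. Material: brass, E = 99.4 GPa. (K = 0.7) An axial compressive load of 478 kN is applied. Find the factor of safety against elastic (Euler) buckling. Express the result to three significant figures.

n ≈ 1.36

I = πd⁴/64 = π×55.1⁴/64 = 4.525×10^5 mm⁴
I = 4.525×10^5 mm⁴ = 4.525×10^-7 m⁴
Effective length L_e = K·L = 0.7 × 1.18 = 0.8260 m
P_cr = π²EI / L_e² = π² × 99.4×10⁹ × 4.525×10^-7 / 0.8260² = 6.506×10^5 N
Factor of safety n = P_cr / P = 650.58 / 478 = 1.36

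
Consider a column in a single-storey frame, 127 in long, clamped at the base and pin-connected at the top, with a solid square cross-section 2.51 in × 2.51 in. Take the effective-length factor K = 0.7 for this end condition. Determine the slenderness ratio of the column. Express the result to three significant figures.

I = a⁴/12 = 2.51⁴/12 = 3.308 in⁴
A = 6.300 in²;  r_min = √(I/A) = √(3.308/6.300) = 0.7246 in
L_e = K·L = 0.7 × 127 = 88.90 in
λ = L_e / r_min = 88.900 / 0.7246 = 123

λ ≈ 123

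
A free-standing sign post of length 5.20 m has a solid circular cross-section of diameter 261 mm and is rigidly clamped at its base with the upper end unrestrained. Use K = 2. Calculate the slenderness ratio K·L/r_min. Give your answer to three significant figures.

λ ≈ 159

For a solid circle r = d/4 = 261/4 = 65.25 mm
L_e = K·L = 2 × 5.20 m = 10.40 m = 10400 mm
λ = L_e / r_min = 10400 / 65.25 = 159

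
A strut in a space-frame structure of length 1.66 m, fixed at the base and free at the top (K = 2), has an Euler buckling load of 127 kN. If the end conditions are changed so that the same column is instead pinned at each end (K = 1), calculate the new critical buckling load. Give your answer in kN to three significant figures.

P_cr ≈ 508 kN

P_cr ∝ 1/K², so P_cr,new = P_cr,old × (K_old/K_new)² = 127 × (2/1)²
= 127 × 4.000 = 508 kN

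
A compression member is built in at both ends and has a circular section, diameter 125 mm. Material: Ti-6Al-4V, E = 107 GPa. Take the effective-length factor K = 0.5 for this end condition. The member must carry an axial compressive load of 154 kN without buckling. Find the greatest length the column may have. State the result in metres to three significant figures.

L_max ≈ 18.1 m

I = πd⁴/64 = π×125⁴/64 = 1.198×10^7 mm⁴
I = 1.198×10^-5 m⁴
At the buckling limit P_cr = P = 1.540×10^5 N
From P_cr = π²EI/(K·L)²:  L = (1/K)·√(π²EI/P_cr) = (1/0.5)·√(π²×1.07×10^11×1.198×10^-5/1.540×10^5)
L = 18.1 m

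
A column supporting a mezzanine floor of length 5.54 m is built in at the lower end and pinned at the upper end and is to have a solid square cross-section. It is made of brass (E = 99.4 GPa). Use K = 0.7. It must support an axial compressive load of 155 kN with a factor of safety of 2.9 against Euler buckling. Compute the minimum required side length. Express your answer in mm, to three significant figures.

Required P_cr = n·P = 2.9 × 155 = 449.5 kN
L_e = K·L = 0.7 × 5.54 = 3.878 m
Required I = P_cr·L_e²/(π²E) = 4.495×10^5 × 3.878² / (π² × 9.94×10^10) = 6.891×10^-6 m⁴
I_req = 6.891×10^6 mm⁴
Solid square: I = a⁴/12  ⇒  a = (12I)^(1/4) = (12×6.891×10^6)^(1/4) = 95.4 mm

a ≈ 95.4 mm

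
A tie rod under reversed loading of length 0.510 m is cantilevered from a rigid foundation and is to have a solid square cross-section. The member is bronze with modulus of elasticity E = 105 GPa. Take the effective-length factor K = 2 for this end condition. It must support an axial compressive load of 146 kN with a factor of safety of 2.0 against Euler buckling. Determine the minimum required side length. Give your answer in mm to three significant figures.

Required P_cr = n·P = 2.0 × 146 = 292.0 kN
L_e = K·L = 2 × 0.510 = 1.020 m
Required I = P_cr·L_e²/(π²E) = 2.920×10^5 × 1.020² / (π² × 1.05×10^11) = 2.932×10^-7 m⁴
I_req = 2.932×10^5 mm⁴
Solid square: I = a⁴/12  ⇒  a = (12I)^(1/4) = (12×2.932×10^5)^(1/4) = 43.3 mm

a ≈ 43.3 mm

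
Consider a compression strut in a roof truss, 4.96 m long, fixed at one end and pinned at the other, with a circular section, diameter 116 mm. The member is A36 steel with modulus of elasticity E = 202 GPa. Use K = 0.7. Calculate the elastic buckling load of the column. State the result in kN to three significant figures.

I = πd⁴/64 = π×116⁴/64 = 8.888×10^6 mm⁴
I = 8.888×10^6 mm⁴ = 8.888×10^-6 m⁴
Effective length L_e = K·L = 0.7 × 4.96 = 3.472 m
P_cr = π²EI / L_e² = π² × 202×10⁹ × 8.888×10^-6 / 3.472² = 1.470×10^6 N

P_cr ≈ 1470 kN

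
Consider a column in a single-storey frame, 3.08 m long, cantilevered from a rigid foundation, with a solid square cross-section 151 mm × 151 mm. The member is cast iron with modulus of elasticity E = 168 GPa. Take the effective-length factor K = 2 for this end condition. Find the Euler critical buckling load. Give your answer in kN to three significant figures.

P_cr ≈ 1890 kN

I = a⁴/12 = 151⁴/12 = 4.332×10^7 mm⁴
I = 4.332×10^7 mm⁴ = 4.332×10^-5 m⁴
Effective length L_e = K·L = 2 × 3.08 = 6.160 m
P_cr = π²EI / L_e² = π² × 168×10⁹ × 4.332×10^-5 / 6.160² = 1.893×10^6 N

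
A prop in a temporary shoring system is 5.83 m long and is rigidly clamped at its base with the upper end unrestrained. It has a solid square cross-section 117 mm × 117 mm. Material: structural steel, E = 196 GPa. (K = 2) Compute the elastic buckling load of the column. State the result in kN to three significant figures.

P_cr ≈ 222 kN

I = a⁴/12 = 117⁴/12 = 1.562×10^7 mm⁴
I = 1.562×10^7 mm⁴ = 1.562×10^-5 m⁴
Effective length L_e = K·L = 2 × 5.83 = 11.66 m
P_cr = π²EI / L_e² = π² × 196×10⁹ × 1.562×10^-5 / 11.66² = 2.222×10^5 N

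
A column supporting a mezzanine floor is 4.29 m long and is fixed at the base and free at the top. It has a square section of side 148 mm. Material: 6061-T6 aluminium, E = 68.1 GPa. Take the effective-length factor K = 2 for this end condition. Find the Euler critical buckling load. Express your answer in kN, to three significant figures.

P_cr ≈ 365 kN

I = a⁴/12 = 148⁴/12 = 3.998×10^7 mm⁴
I = 3.998×10^7 mm⁴ = 3.998×10^-5 m⁴
Effective length L_e = K·L = 2 × 4.29 = 8.580 m
P_cr = π²EI / L_e² = π² × 68.1×10⁹ × 3.998×10^-5 / 8.580² = 3.650×10^5 N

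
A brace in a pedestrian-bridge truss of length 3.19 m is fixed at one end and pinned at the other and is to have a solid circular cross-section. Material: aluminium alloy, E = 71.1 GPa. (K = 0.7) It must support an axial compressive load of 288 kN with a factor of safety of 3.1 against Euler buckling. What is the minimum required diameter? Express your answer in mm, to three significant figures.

d ≈ 107 mm

Required P_cr = n·P = 3.1 × 288 = 892.8 kN
L_e = K·L = 0.7 × 3.19 = 2.233 m
Required I = P_cr·L_e²/(π²E) = 8.928×10^5 × 2.233² / (π² × 7.11×10^10) = 6.344×10^-6 m⁴
I_req = 6.344×10^6 mm⁴
Solid circle: I = πd⁴/64  ⇒  d = (64I/π)^(1/4) = (64×6.344×10^6/π)^(1/4) = 107 mm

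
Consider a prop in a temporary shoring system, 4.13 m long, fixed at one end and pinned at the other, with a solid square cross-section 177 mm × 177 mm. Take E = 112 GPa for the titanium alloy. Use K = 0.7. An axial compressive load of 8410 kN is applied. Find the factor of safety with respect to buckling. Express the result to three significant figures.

I = a⁴/12 = 177⁴/12 = 8.179×10^7 mm⁴
I = 8.179×10^7 mm⁴ = 8.179×10^-5 m⁴
Effective length L_e = K·L = 0.7 × 4.13 = 2.891 m
P_cr = π²EI / L_e² = π² × 112×10⁹ × 8.179×10^-5 / 2.891² = 1.082×10^7 N
Factor of safety n = P_cr / P = 10818 / 8410 = 1.29

n ≈ 1.29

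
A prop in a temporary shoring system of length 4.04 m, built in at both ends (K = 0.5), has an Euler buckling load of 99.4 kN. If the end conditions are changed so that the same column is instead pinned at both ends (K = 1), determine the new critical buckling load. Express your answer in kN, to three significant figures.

P_cr ≈ 24.8 kN

P_cr ∝ 1/K², so P_cr,new = P_cr,old × (K_old/K_new)² = 99.4 × (0.5/1)²
= 99.4 × 0.2500 = 24.8 kN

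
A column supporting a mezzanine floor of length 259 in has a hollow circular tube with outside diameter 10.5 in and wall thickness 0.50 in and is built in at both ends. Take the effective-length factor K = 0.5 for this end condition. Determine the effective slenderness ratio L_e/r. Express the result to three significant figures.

λ ≈ 36.6

Inner diameter d_i = 10.5 − 2×0.50 = 9.500 in
I = π(d_o⁴ − d_i⁴)/64 = π(10.5⁴ − 9.500⁴)/64 = 196.8 in⁴
A = 15.71 in²;  r_min = √(I/A) = √(196.8/15.71) = 3.540 in
L_e = K·L = 0.5 × 259 = 129.5 in
λ = L_e / r_min = 129.50 / 3.540 = 36.6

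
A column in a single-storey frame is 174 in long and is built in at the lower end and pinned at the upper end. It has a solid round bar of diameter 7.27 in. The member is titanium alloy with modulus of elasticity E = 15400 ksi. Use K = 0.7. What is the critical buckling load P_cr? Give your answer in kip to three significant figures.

I = πd⁴/64 = π×7.27⁴/64 = 137.1 in⁴
Effective length L_e = K·L = 0.7 × 174 = 121.8 in
P_cr = π²EI / L_e² = π² × 15400×10³ × 137.1 / 121.8² = 1.405×10^6 lb

P_cr ≈ 1400 kip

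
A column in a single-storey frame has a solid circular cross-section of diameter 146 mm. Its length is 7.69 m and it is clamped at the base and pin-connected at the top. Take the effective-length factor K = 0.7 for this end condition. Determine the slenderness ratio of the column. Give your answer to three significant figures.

For a solid circle r = d/4 = 146/4 = 36.50 mm
L_e = K·L = 0.7 × 7.69 m = 5.383 m = 5383.0 mm
λ = L_e / r_min = 5383.0 / 36.50 = 147

λ ≈ 147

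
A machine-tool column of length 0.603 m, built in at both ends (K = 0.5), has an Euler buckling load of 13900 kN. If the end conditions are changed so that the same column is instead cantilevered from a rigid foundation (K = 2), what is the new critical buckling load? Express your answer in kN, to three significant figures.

P_cr ∝ 1/K², so P_cr,new = P_cr,old × (K_old/K_new)² = 13900 × (0.5/2)²
= 13900 × 0.06250 = 869 kN

P_cr ≈ 869 kN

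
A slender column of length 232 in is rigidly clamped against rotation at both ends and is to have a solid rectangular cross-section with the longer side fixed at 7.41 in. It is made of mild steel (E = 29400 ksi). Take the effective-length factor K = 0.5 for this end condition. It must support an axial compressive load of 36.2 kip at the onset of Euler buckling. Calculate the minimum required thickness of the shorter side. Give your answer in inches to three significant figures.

b ≈ 1.40 in

L_e = K·L = 0.5 × 232 = 116.0 in
Required I = P_cr·L_e²/(π²E) = 3.620×10^4 × 116.0² / (π² × 2.94×10^7) = 1.679 in⁴
Rectangle, weak axis: I_min = h·b³/12 with h = 7.41 in fixed  ⇒  b = (12I/h)^(1/3) = 1.40 in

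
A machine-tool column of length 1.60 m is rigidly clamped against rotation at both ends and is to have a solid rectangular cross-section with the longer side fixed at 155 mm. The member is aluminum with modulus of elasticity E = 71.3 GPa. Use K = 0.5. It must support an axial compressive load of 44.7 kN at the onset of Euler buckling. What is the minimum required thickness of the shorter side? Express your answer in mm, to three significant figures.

L_e = K·L = 0.5 × 1.60 = 0.8000 m
Required I = P_cr·L_e²/(π²E) = 4.470×10^4 × 0.8000² / (π² × 7.13×10^10) = 4.065×10^-8 m⁴
I_req = 4.065×10^4 mm⁴
Rectangle, weak axis: I_min = h·b³/12 with h = 155 mm fixed  ⇒  b = (12I/h)^(1/3) = 14.7 mm

b ≈ 14.7 mm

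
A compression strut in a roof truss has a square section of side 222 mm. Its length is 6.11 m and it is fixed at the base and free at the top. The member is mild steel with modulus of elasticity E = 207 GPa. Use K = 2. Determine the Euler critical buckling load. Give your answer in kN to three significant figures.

I = a⁴/12 = 222⁴/12 = 2.024×10^8 mm⁴
I = 2.024×10^8 mm⁴ = 2.024×10^-4 m⁴
Effective length L_e = K·L = 2 × 6.11 = 12.22 m
P_cr = π²EI / L_e² = π² × 207×10⁹ × 2.024×10^-4 / 12.22² = 2.769×10^6 N

P_cr ≈ 2770 kN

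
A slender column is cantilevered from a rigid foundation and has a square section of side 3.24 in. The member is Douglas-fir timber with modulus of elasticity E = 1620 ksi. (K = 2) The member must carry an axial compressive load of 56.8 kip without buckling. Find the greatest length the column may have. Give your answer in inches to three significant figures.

L_max ≈ 25.4 in

I = a⁴/12 = 3.24⁴/12 = 9.183 in⁴
At the buckling limit P_cr = P = 5.680×10^4 lb
From P_cr = π²EI/(K·L)²:  L = (1/K)·√(π²EI/P_cr) = (1/2)·√(π²×1.62×10^6×9.183/5.680×10^4)
L = 25.4 in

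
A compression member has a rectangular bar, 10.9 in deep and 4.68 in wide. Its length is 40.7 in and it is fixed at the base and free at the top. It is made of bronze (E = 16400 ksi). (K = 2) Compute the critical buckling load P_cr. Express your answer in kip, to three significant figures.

Buckling occurs about the weak axis: I_min = h·b³/12 with b = 4.68 in (the shorter side).
I_min = 10.9×4.68³/12 = 93.11 in⁴
Effective length L_e = K·L = 2 × 40.7 = 81.40 in
P_cr = π²EI / L_e² = π² × 16400×10³ × 93.11 / 81.40² = 2.274×10^6 lb

P_cr ≈ 2270 kip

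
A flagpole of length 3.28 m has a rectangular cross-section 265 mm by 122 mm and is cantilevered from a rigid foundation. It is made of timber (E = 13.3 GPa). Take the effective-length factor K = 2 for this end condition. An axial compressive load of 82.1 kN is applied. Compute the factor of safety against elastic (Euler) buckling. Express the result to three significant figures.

Buckling occurs about the weak axis: I_min = h·b³/12 with b = 122 mm (the shorter side).
I_min = 265×122³/12 = 4.010×10^7 mm⁴
I = 4.010×10^7 mm⁴ = 4.010×10^-5 m⁴
Effective length L_e = K·L = 2 × 3.28 = 6.560 m
P_cr = π²EI / L_e² = π² × 13.3×10⁹ × 4.010×10^-5 / 6.560² = 1.223×10^5 N
Factor of safety n = P_cr / P = 122.32 / 82.1 = 1.49

n ≈ 1.49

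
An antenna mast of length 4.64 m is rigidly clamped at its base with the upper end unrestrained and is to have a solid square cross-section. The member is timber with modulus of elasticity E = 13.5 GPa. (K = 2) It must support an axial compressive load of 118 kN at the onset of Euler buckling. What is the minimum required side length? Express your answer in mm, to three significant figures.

a ≈ 174 mm

L_e = K·L = 2 × 4.64 = 9.280 m
Required I = P_cr·L_e²/(π²E) = 1.180×10^5 × 9.280² / (π² × 1.35×10^10) = 7.627×10^-5 m⁴
I_req = 7.627×10^7 mm⁴
Solid square: I = a⁴/12  ⇒  a = (12I)^(1/4) = (12×7.627×10^7)^(1/4) = 174 mm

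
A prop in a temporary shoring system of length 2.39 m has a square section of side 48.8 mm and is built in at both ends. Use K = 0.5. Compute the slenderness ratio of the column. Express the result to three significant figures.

I = a⁴/12 = 48.8⁴/12 = 4.726×10^5 mm⁴
A = 2.381×10^3 mm²;  r_min = √(I/A) = √(4.726×10^5/2.381×10^3) = 14.09 mm
L_e = K·L = 0.5 × 2.39 m = 1.195 m = 1195.0 mm
λ = L_e / r_min = 1195.0 / 14.09 = 84.8

λ ≈ 84.8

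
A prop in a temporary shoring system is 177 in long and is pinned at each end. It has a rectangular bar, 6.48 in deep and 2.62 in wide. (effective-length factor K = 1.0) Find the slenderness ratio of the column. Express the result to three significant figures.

λ ≈ 234

Buckling occurs about the weak axis: I_min = h·b³/12 with b = 2.62 in (the shorter side).
I_min = 6.48×2.62³/12 = 9.712 in⁴
A = 16.98 in²;  r_min = √(I/A) = √(9.712/16.98) = 0.7563 in
L_e = K·L = 1 × 177 = 177.0 in
λ = L_e / r_min = 177.00 / 0.7563 = 234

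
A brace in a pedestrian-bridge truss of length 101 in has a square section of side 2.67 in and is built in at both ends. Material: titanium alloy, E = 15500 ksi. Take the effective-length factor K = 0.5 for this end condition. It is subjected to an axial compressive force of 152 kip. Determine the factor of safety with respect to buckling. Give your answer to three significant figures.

n ≈ 1.67

I = a⁴/12 = 2.67⁴/12 = 4.235 in⁴
Effective length L_e = K·L = 0.5 × 101 = 50.50 in
P_cr = π²EI / L_e² = π² × 15500×10³ × 4.235 / 50.50² = 2.540×10^5 lb
Factor of safety n = P_cr / P = 254.05 / 152 = 1.67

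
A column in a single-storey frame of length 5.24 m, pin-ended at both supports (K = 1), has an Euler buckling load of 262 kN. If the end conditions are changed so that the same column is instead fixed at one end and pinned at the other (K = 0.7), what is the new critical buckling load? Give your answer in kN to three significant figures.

P_cr ≈ 535 kN

P_cr ∝ 1/K², so P_cr,new = P_cr,old × (K_old/K_new)² = 262 × (1/0.7)²
= 262 × 2.041 = 535 kN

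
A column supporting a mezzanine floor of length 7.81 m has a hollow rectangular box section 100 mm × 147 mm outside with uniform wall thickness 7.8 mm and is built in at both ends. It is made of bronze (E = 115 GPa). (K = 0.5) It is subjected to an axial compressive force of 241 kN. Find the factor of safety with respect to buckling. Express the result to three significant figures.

n ≈ 1.75

Inner dimensions: h_i = 147 − 2×7.8 = 131.4 mm, b_i = 100 − 2×7.8 = 84.40 mm
Weak-axis I_min = (h_o·b_o³ − h_i·b_i³)/12 with b_o = 100, b_i = 84.40 mm (shorter outer/inner sides).
I_min = (147×100³ − 131.4×84.40³)/12 = 5.667×10^6 mm⁴
I = 5.667×10^6 mm⁴ = 5.667×10^-6 m⁴
Effective length L_e = K·L = 0.5 × 7.81 = 3.905 m
P_cr = π²EI / L_e² = π² × 115×10⁹ × 5.667×10^-6 / 3.905² = 4.218×10^5 N
Factor of safety n = P_cr / P = 421.78 / 241 = 1.75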